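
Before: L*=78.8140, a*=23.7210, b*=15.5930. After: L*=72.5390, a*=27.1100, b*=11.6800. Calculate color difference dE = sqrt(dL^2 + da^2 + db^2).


dL = -6.2750, da = 3.3890, db = -3.9130
dE = sqrt((-6.2750)^2 + 3.3890^2 + (-3.9130)^2) = 8.1346


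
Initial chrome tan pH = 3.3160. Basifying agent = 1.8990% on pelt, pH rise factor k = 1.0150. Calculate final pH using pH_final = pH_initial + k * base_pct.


Formula: pH_final = pH_initial + k * base_pct
Substituting: pH_final = 3.3160 + 1.0150 * 1.8990
Result: 5.2435


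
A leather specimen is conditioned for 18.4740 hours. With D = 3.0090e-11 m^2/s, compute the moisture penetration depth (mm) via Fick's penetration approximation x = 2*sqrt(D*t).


t = 18.4740 hr * 3600 = 66506.4000 s
D * t = 3.0090e-11 * 66506.4000 = 2.0012e-06
x = 2 * sqrt(D*t) = 2 * sqrt(2.0012e-06) = 0.00282926 m = 2.8293 mm


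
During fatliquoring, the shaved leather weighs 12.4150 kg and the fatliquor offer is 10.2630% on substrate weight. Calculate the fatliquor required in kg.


Formula: Fat = substrate * pct / 100
Substituting: Fat = 12.4150 * 10.2630 / 100
Result: 1.2742 kg


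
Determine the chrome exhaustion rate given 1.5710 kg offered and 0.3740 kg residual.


Formula: Uptake = (offered - residual) / offered * 100
Substituting: Uptake = (1.5710 - 0.3740) / 1.5710 * 100
Result: 76.1935 %


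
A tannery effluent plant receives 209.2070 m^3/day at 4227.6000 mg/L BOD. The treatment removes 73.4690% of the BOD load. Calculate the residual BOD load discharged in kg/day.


Load_in = volume * conc / 1000 = 209.2070 * 4227.6000 / 1000 = 884.4435 kg/day
Removed = Load_in * eff / 100 = 884.4435 * 73.4690 / 100 = 649.7918 kg/day
Load_out = Load_in - Removed = 884.4435 - 649.7918 = 234.6517 kg/day


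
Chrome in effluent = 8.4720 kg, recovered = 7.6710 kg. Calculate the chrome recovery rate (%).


Formula: Recovery = recovered / input * 100
Substituting: Recovery = 7.6710 / 8.4720 * 100
Result: 90.5453 %


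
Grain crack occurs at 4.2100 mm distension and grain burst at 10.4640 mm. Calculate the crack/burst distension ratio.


Formula: Ratio = crack / burst
Substituting: Ratio = 4.2100 / 10.4640
Result: 0.4023


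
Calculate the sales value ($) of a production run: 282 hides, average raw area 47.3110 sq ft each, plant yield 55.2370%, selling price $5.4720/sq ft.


Raw_total = N * avg_area = 282 * 47.3110 = 13341.7020 sq ft
Finished = Raw_total * yield / 100 = 13341.7020 * 55.2370 / 100 = 7369.5559 sq ft
Value = Finished * price = 7369.5559 * 5.4720 = 40326.2101 $


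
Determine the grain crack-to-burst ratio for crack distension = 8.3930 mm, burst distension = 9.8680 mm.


Formula: Ratio = crack / burst
Substituting: Ratio = 8.3930 / 9.8680
Result: 0.8505


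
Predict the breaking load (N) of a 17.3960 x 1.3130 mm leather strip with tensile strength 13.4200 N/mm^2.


Formula: F = TS * w * t
Substituting: F = 13.4200 * 17.3960 * 1.3130
Result: 306.5255 N


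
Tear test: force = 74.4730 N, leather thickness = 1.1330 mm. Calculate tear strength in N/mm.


Formula: Tear strength = force / thickness
Substituting: Tear strength = 74.4730 / 1.1330
Result: 65.7308 N/mm


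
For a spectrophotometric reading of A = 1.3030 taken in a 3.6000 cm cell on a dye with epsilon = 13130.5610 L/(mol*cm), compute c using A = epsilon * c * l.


Formula: c = A / (epsilon * l)
Substituting: c = 1.3030 / (13130.5610 * 3.6000)
Result: 2.7565e-05 mol/L


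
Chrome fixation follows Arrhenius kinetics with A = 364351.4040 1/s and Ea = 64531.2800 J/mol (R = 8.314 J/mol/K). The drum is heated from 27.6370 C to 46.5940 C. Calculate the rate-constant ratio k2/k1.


T1 = 27.6370 + 273.15 = 300.7870 K; T2 = 46.5940 + 273.15 = 319.7440 K
k1 = A * exp(-Ea/(R*T1)) = 364351.4040 * exp(-64531.2800/(8.314*300.7870)) = 2.2627e-06 1/s
k2 = A * exp(-Ea/(R*T2)) = 364351.4040 * exp(-64531.2800/(8.314*319.7440)) = 1.0449e-05 1/s
k2/k1 = 1.0449e-05 / 2.2627e-06 = 4.6178


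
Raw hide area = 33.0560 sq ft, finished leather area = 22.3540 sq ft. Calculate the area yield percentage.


Formula: Yield = finished / raw * 100
Substituting: Yield = 22.3540 / 33.0560 * 100
Result: 67.6246 %


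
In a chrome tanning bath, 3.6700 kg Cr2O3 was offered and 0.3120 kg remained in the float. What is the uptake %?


Formula: Uptake = (offered - residual) / offered * 100
Substituting: Uptake = (3.6700 - 0.3120) / 3.6700 * 100
Result: 91.4986 %


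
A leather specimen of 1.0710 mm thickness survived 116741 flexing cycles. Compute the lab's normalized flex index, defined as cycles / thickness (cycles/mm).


Formula: Index = cycles / thickness
Substituting: Index = 116741 / 1.0710
Result: 109001.8674 cycles/mm


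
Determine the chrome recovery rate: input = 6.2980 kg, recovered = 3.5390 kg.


Formula: Recovery = recovered / input * 100
Substituting: Recovery = 3.5390 / 6.2980 * 100
Result: 56.1924 %


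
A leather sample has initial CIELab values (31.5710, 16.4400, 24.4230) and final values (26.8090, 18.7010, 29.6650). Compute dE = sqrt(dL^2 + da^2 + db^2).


dL = -4.7620, da = 2.2610, db = 5.2420
dE = sqrt((-4.7620)^2 + 2.2610^2 + 5.2420^2) = 7.4342


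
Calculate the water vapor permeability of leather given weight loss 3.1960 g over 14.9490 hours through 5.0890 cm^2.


Formula: WVP = loss / (area * time)
Substituting: WVP = 3.1960 / (5.0890 * 14.9490)
Result: 0.0420109 g/(cm^2*hr)


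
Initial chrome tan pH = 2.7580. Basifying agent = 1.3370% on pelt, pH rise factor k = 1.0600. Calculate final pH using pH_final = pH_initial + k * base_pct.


Formula: pH_final = pH_initial + k * base_pct
Substituting: pH_final = 2.7580 + 1.0600 * 1.3370
Result: 4.1752


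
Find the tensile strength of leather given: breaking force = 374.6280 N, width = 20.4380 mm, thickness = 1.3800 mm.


Formula: TS = force / (width * thickness)
Substituting: TS = 374.6280 / (20.4380 * 1.3800)
Result: 13.2826 N/mm^2


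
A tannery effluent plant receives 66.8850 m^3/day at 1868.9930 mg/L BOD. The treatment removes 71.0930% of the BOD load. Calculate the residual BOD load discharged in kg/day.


Load_in = volume * conc / 1000 = 66.8850 * 1868.9930 / 1000 = 125.0076 kg/day
Removed = Load_in * eff / 100 = 125.0076 * 71.0930 / 100 = 88.8717 kg/day
Load_out = Load_in - Removed = 125.0076 - 88.8717 = 36.1359 kg/day


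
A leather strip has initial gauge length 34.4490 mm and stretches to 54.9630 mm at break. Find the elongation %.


Formula: Elongation = (Lf - L0) / L0 * 100
Substituting: Elongation = (54.9630 - 34.4490) / 34.4490 * 100
Result: 59.5489 %


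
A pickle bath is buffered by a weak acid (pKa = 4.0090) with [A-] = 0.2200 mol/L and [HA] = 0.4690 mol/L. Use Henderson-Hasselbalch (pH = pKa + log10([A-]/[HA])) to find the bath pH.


ratio = [A-] / [HA] = 0.2200 / 0.4690 = 0.4691
log10(ratio) = -0.3288
pH = pKa + log10(ratio) = 4.0090 - 0.3288 = 3.6802


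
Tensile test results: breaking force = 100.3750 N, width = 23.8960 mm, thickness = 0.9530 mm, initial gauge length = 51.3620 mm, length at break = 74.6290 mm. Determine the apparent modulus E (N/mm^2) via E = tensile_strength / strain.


TS = F / (w * t) = 100.3750 / (23.8960 * 0.9530) = 4.4077 N/mm^2
strain = (Lf - L0) / L0 = (74.6290 - 51.3620) / 51.3620 = 0.4530
E = TS / strain = 4.4077 / 0.4530 = 9.7299 N/mm^2


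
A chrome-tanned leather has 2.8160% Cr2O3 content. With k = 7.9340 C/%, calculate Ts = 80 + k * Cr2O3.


Formula: Ts = 80 + k * Cr2O3
Substituting: Ts = 80 + 7.9340 * 2.8160
Result: 102.3421 C


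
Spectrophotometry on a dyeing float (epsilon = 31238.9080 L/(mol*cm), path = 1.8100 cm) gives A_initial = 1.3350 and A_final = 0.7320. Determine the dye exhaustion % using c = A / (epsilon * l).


c_initial = A_i / (epsilon * l) = 1.3350 / (31238.9080 * 1.8100) = 2.3611e-05 mol/L
c_final = A_f / (epsilon * l) = 0.7320 / (31238.9080 * 1.8100) = 1.2946e-05 mol/L
Exhaustion = (c_initial - c_final) / c_initial * 100 = (2.3611e-05 - 1.2946e-05) / 2.3611e-05 * 100 = 45.1685 %


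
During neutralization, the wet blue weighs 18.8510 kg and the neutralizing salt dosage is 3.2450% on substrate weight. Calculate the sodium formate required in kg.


Formula: Neutralizer = substrate * pct / 100
Substituting: Neutralizer = 18.8510 * 3.2450 / 100
Result: 0.6117 kg


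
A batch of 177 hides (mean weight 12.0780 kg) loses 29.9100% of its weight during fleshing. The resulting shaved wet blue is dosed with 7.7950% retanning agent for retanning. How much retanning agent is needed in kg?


Total_raw = N * avg_wt = 177 * 12.0780 = 2137.8060 kg
Substrate = Total_raw * (1 - loss/100) = 2137.8060 * (1 - 29.9100/100) = 1498.3882 kg
Retan = Substrate * pct / 100 = 1498.3882 * 7.7950 / 100 = 116.7994 kg


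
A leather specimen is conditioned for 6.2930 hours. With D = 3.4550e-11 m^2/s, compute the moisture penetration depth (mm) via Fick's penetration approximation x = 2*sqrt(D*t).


t = 6.2930 hr * 3600 = 22654.8000 s
D * t = 3.4550e-11 * 22654.8000 = 7.8272e-07
x = 2 * sqrt(D*t) = 2 * sqrt(7.8272e-07) = 0.00176943 m = 1.7694 mm


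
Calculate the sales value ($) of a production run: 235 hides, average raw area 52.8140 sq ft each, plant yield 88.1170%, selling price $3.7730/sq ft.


Raw_total = N * avg_area = 235 * 52.8140 = 12411.2900 sq ft
Finished = Raw_total * yield / 100 = 12411.2900 * 88.1170 / 100 = 10936.4564 sq ft
Value = Finished * price = 10936.4564 * 3.7730 = 41263.2500 $


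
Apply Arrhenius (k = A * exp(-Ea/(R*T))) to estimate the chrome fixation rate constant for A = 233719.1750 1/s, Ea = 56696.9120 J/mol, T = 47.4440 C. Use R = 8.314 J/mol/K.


T_K = T_C + 273.15 = 47.4440 + 273.15 = 320.5940 K
exponent = -Ea / (R * T_K) = -56696.9120 / (8.314 * 320.5940) = -21.2713
k = A * exp(exponent) = 233719.1750 * exp(-21.2713) = 1.3511e-04 1/s


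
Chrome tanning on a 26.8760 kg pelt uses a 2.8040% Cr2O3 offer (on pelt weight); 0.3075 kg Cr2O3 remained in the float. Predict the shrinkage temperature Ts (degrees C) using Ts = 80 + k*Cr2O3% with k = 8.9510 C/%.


Offered = pelt * offer_pct / 100 = 26.8760 * 2.8040 / 100 = 0.7536 kg
Uptake = offered - residual = 0.7536 - 0.3075 = 0.4461 kg
Cr2O3% on pelt = uptake / pelt * 100 = 0.4461 / 26.8760 * 100 = 1.6599 %
Ts = 80 + k * Cr2O3% = 80 + 8.9510 * 1.6599 = 94.8574 C


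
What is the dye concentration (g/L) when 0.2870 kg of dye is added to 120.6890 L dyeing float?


Formula: Conc = dye_mass(kg) / volume(L) * 1000
Substituting: Conc = 0.2870 / 120.6890 * 1000
Result: 2.3780 g/L


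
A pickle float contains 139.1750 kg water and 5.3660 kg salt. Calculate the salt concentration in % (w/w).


Formula: Conc = salt / (water + salt) * 100
Substituting: Conc = 5.3660 / (139.1750 + 5.3660) * 100
Result: 3.7124 %


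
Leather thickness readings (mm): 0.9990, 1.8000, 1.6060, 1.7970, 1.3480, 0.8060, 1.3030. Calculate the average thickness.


Formula: Average = sum / n
Substituting: Average = 9.6590 / 7
Result: 1.3799 mm


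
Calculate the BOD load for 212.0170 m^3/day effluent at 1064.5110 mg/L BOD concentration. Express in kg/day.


Formula: BOD_load = volume * conc / 1000
Substituting: BOD_load = 212.0170 * 1064.5110 / 1000
Result: 225.6944 kg/day


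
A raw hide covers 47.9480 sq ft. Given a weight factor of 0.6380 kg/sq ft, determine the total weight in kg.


Formula: Weight = area * weight_per_sqft
Substituting: Weight = 47.9480 * 0.6380
Result: 30.5908 kg


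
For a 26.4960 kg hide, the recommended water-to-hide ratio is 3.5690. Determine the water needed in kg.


Formula: Water = hide_weight * ratio
Substituting: Water = 26.4960 * 3.5690
Result: 94.5642 kg


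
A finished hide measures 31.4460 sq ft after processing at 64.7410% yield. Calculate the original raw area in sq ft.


Formula: raw = finished * 100 / yield
Substituting: raw = 31.4460 * 100 / 64.7410
Result: 48.5720 sq ft


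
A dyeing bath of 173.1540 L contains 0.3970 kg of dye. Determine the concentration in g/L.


Formula: Conc = dye_mass(kg) / volume(L) * 1000
Substituting: Conc = 0.3970 / 173.1540 * 1000
Result: 2.2928 g/L


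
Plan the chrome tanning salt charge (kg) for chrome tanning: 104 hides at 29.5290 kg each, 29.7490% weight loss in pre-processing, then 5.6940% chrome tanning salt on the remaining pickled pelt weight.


Total_raw = N * avg_wt = 104 * 29.5290 = 3071.0160 kg
Substrate = Total_raw * (1 - loss/100) = 3071.0160 * (1 - 29.7490/100) = 2157.4195 kg
Chrome = Substrate * pct / 100 = 2157.4195 * 5.6940 / 100 = 122.8435 kg


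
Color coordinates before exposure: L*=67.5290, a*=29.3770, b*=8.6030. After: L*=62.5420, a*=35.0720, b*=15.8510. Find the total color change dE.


dL = -4.9870, da = 5.6950, db = 7.2480
dE = sqrt((-4.9870)^2 + 5.6950^2 + 7.2480^2) = 10.4803


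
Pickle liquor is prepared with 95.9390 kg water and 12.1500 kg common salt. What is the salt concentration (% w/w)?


Formula: Conc = salt / (water + salt) * 100
Substituting: Conc = 12.1500 / (95.9390 + 12.1500) * 100
Result: 11.2407 %


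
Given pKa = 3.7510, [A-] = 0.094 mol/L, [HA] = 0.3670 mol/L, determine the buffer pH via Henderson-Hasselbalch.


ratio = [A-] / [HA] = 0.094 / 0.3670 = 0.2561
log10(ratio) = -0.5915
pH = pKa + log10(ratio) = 3.7510 - 0.5915 = 3.1595


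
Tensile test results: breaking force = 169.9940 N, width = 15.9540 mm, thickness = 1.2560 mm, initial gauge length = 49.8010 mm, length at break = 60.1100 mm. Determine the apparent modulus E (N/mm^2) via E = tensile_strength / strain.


TS = F / (w * t) = 169.9940 / (15.9540 * 1.2560) = 8.4835 N/mm^2
strain = (Lf - L0) / L0 = (60.1100 - 49.8010) / 49.8010 = 0.2070
E = TS / strain = 8.4835 / 0.2070 = 40.9823 N/mm^2


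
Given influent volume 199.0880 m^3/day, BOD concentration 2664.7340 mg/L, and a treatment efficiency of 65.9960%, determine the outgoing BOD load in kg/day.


Load_in = volume * conc / 1000 = 199.0880 * 2664.7340 / 1000 = 530.5166 kg/day
Removed = Load_in * eff / 100 = 530.5166 * 65.9960 / 100 = 350.1197 kg/day
Load_out = Load_in - Removed = 530.5166 - 350.1197 = 180.3969 kg/day


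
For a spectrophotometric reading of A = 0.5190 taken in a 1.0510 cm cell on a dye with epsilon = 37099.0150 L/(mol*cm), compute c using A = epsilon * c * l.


Formula: c = A / (epsilon * l)
Substituting: c = 0.5190 / (37099.0150 * 1.0510)
Result: 1.3311e-05 mol/L


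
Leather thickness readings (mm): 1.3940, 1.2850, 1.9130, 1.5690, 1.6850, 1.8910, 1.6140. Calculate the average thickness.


Formula: Average = sum / n
Substituting: Average = 11.3510 / 7
Result: 1.6216 mm


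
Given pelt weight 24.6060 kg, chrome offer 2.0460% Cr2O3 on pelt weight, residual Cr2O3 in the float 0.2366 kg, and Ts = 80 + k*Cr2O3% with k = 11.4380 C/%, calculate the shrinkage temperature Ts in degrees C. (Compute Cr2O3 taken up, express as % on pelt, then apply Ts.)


Offered = pelt * offer_pct / 100 = 24.6060 * 2.0460 / 100 = 0.5034 kg
Uptake = offered - residual = 0.5034 - 0.2366 = 0.2668 kg
Cr2O3% on pelt = uptake / pelt * 100 = 0.2668 / 24.6060 * 100 = 1.0844 %
Ts = 80 + k * Cr2O3% = 80 + 11.4380 * 1.0844 = 92.4039 C


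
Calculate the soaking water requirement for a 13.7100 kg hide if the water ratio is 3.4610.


Formula: Water = hide_weight * ratio
Substituting: Water = 13.7100 * 3.4610
Result: 47.4503 kg


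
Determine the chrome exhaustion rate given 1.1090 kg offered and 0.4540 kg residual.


Formula: Uptake = (offered - residual) / offered * 100
Substituting: Uptake = (1.1090 - 0.4540) / 1.1090 * 100
Result: 59.0622 %


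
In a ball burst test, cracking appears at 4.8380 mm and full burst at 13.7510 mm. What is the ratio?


Formula: Ratio = crack / burst
Substituting: Ratio = 4.8380 / 13.7510
Result: 0.3518


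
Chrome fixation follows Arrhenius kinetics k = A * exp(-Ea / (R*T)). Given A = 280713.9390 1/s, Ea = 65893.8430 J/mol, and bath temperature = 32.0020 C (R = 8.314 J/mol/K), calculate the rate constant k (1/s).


T_K = T_C + 273.15 = 32.0020 + 273.15 = 305.1520 K
exponent = -Ea / (R * T_K) = -65893.8430 / (8.314 * 305.1520) = -25.9728
k = A * exp(exponent) = 280713.9390 * exp(-25.9728) = 1.4738e-06 1/s


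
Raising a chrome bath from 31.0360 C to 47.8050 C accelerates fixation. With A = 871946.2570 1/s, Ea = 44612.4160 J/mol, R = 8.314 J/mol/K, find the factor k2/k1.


T1 = 31.0360 + 273.15 = 304.1860 K; T2 = 47.8050 + 273.15 = 320.9550 K
k1 = A * exp(-Ea/(R*T1)) = 871946.2570 * exp(-44612.4160/(8.314*304.1860)) = 0.0190281 1/s
k2 = A * exp(-Ea/(R*T2)) = 871946.2570 * exp(-44612.4160/(8.314*320.9550)) = 0.0478262 1/s
k2/k1 = 0.0478262 / 0.0190281 = 2.5135


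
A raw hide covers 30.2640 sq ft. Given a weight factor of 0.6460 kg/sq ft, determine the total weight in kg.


Formula: Weight = area * weight_per_sqft
Substituting: Weight = 30.2640 * 0.6460
Result: 19.5505 kg


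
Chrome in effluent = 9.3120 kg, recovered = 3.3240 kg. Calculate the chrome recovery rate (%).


Formula: Recovery = recovered / input * 100
Substituting: Recovery = 3.3240 / 9.3120 * 100
Result: 35.6959 %


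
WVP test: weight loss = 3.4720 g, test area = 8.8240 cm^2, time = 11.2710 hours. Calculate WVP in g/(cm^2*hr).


Formula: WVP = loss / (area * time)
Substituting: WVP = 3.4720 / (8.8240 * 11.2710)
Result: 0.0349102 g/(cm^2*hr)


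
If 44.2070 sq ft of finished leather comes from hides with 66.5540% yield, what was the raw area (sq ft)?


Formula: raw = finished * 100 / yield
Substituting: raw = 44.2070 * 100 / 66.5540
Result: 66.4228 sq ft


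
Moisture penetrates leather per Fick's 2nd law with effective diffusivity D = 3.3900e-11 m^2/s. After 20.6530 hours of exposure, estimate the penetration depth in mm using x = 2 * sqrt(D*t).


t = 20.6530 hr * 3600 = 74350.8000 s
D * t = 3.3900e-11 * 74350.8000 = 2.5205e-06
x = 2 * sqrt(D*t) = 2 * sqrt(2.5205e-06) = 0.00317521 m = 3.1752 mm


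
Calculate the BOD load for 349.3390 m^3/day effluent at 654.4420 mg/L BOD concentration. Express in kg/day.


Formula: BOD_load = volume * conc / 1000
Substituting: BOD_load = 349.3390 * 654.4420 / 1000
Result: 228.6221 kg/day


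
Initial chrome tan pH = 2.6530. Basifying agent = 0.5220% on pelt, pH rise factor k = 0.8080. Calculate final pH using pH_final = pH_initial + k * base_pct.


Formula: pH_final = pH_initial + k * base_pct
Substituting: pH_final = 2.6530 + 0.8080 * 0.5220
Result: 3.0748


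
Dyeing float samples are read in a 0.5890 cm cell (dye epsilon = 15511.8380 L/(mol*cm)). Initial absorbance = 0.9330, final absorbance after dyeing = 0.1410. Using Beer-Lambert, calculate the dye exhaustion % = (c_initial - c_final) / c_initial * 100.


c_initial = A_i / (epsilon * l) = 0.9330 / (15511.8380 * 0.5890) = 1.0212e-04 mol/L
c_final = A_f / (epsilon * l) = 0.1410 / (15511.8380 * 0.5890) = 1.5433e-05 mol/L
Exhaustion = (c_initial - c_final) / c_initial * 100 = (1.0212e-04 - 1.5433e-05) / 1.0212e-04 * 100 = 84.8875 %


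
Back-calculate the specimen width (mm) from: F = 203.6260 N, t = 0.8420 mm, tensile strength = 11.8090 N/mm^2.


Formula: w = F / (TS * t)
Substituting: w = 203.6260 / (11.8090 * 0.8420)
Result: 20.4790 mm


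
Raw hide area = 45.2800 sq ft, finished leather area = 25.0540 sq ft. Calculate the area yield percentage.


Formula: Yield = finished / raw * 100
Substituting: Yield = 25.0540 / 45.2800 * 100
Result: 55.3313 %


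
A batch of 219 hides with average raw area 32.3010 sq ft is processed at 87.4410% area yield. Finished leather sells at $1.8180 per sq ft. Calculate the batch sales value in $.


Raw_total = N * avg_area = 219 * 32.3010 = 7073.9190 sq ft
Finished = Raw_total * yield / 100 = 7073.9190 * 87.4410 / 100 = 6185.5055 sq ft
Value = Finished * price = 6185.5055 * 1.8180 = 11245.2490 $


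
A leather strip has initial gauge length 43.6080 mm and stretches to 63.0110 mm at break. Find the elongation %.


Formula: Elongation = (Lf - L0) / L0 * 100
Substituting: Elongation = (63.0110 - 43.6080) / 43.6080 * 100
Result: 44.4941 %


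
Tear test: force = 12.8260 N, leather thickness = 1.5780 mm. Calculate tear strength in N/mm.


Formula: Tear strength = force / thickness
Substituting: Tear strength = 12.8260 / 1.5780
Result: 8.1280 N/mm


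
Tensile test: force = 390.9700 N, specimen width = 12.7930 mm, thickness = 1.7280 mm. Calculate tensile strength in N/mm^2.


Formula: TS = force / (width * thickness)
Substituting: TS = 390.9700 / (12.7930 * 1.7280)
Result: 17.6859 N/mm^2


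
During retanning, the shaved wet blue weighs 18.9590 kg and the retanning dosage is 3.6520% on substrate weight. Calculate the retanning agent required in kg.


Formula: Retan = substrate * pct / 100
Substituting: Retan = 18.9590 * 3.6520 / 100
Result: 0.6924 kg


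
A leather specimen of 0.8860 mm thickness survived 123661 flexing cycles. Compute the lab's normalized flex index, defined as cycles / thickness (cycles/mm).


Formula: Index = cycles / thickness
Substituting: Index = 123661 / 0.8860
Result: 139572.2348 cycles/mm


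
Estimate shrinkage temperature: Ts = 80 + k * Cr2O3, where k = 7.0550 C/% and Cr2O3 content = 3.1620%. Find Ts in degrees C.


Formula: Ts = 80 + k * Cr2O3
Substituting: Ts = 80 + 7.0550 * 3.1620
Result: 102.3079 C


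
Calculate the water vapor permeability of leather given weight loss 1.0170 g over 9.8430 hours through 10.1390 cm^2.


Formula: WVP = loss / (area * time)
Substituting: WVP = 1.0170 / (10.1390 * 9.8430)
Result: 0.0101906 g/(cm^2*hr)


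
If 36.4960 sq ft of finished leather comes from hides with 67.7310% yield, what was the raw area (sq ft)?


Formula: raw = finished * 100 / yield
Substituting: raw = 36.4960 * 100 / 67.7310
Result: 53.8837 sq ft


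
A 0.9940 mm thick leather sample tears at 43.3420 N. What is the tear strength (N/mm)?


Formula: Tear strength = force / thickness
Substituting: Tear strength = 43.3420 / 0.9940
Result: 43.6036 N/mm


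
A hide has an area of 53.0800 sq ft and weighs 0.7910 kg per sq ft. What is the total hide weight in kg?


Formula: Weight = area * weight_per_sqft
Substituting: Weight = 53.0800 * 0.7910
Result: 41.9863 kg


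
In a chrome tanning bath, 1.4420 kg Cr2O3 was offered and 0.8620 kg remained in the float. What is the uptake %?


Formula: Uptake = (offered - residual) / offered * 100
Substituting: Uptake = (1.4420 - 0.8620) / 1.4420 * 100
Result: 40.2219 %


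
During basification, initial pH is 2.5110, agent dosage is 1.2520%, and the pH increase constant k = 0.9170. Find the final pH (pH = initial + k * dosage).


Formula: pH_final = pH_initial + k * base_pct
Substituting: pH_final = 2.5110 + 0.9170 * 1.2520
Result: 3.6591


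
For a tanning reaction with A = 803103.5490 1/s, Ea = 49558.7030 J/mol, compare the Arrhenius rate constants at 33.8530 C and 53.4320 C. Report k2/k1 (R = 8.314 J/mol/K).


T1 = 33.8530 + 273.15 = 307.0030 K; T2 = 53.4320 + 273.15 = 326.5820 K
k1 = A * exp(-Ea/(R*T1)) = 803103.5490 * exp(-49558.7030/(8.314*307.0030)) = 0.00296732 1/s
k2 = A * exp(-Ea/(R*T2)) = 803103.5490 * exp(-49558.7030/(8.314*326.5820)) = 0.0095038 1/s
k2/k1 = 0.0095038 / 0.00296732 = 3.2028


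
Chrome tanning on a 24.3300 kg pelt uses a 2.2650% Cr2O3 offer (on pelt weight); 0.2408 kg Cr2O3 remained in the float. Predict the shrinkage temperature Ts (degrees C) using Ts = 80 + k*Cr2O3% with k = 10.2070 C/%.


Offered = pelt * offer_pct / 100 = 24.3300 * 2.2650 / 100 = 0.5511 kg
Uptake = offered - residual = 0.5511 - 0.2408 = 0.3103 kg
Cr2O3% on pelt = uptake / pelt * 100 = 0.3103 / 24.3300 * 100 = 1.2753 %
Ts = 80 + k * Cr2O3% = 80 + 10.2070 * 1.2753 = 93.0167 C


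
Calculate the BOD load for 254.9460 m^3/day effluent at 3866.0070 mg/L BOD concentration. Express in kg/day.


Formula: BOD_load = volume * conc / 1000
Substituting: BOD_load = 254.9460 * 3866.0070 / 1000
Result: 985.6230 kg/day


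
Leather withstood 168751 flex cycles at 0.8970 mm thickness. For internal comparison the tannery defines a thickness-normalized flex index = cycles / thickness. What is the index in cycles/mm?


Formula: Index = cycles / thickness
Substituting: Index = 168751 / 0.8970
Result: 188128.2051 cycles/mm


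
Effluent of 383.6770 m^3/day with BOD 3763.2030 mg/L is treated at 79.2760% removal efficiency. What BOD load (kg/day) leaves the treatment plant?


Load_in = volume * conc / 1000 = 383.6770 * 3763.2030 / 1000 = 1443.8544 kg/day
Removed = Load_in * eff / 100 = 1443.8544 * 79.2760 / 100 = 1144.6300 kg/day
Load_out = Load_in - Removed = 1443.8544 - 1144.6300 = 299.2244 kg/day


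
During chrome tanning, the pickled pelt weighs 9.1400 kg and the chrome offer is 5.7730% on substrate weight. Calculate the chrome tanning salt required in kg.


Formula: Chrome = substrate * pct / 100
Substituting: Chrome = 9.1400 * 5.7730 / 100
Result: 0.5277 kg


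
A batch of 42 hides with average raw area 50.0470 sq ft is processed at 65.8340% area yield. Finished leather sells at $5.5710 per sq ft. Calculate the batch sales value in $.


Raw_total = N * avg_area = 42 * 50.0470 = 2101.9740 sq ft
Finished = Raw_total * yield / 100 = 2101.9740 * 65.8340 / 100 = 1383.8136 sq ft
Value = Finished * price = 1383.8136 * 5.5710 = 7709.2254 $


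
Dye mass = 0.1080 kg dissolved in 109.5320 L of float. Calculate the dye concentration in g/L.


Formula: Conc = dye_mass(kg) / volume(L) * 1000
Substituting: Conc = 0.1080 / 109.5320 * 1000
Result: 0.9860 g/L


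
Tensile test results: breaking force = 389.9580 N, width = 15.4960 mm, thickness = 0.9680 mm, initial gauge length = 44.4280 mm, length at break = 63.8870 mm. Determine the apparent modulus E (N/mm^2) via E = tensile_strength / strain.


TS = F / (w * t) = 389.9580 / (15.4960 * 0.9680) = 25.9970 N/mm^2
strain = (Lf - L0) / L0 = (63.8870 - 44.4280) / 44.4280 = 0.4380
E = TS / strain = 25.9970 / 0.4380 = 59.3552 N/mm^2


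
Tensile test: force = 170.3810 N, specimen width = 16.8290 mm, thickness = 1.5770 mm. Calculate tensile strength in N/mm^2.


Formula: TS = force / (width * thickness)
Substituting: TS = 170.3810 / (16.8290 * 1.5770)
Result: 6.4199 N/mm^2


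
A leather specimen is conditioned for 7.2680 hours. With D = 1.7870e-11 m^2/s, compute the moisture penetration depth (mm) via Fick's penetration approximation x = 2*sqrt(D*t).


t = 7.2680 hr * 3600 = 26164.8000 s
D * t = 1.7870e-11 * 26164.8000 = 4.6756e-07
x = 2 * sqrt(D*t) = 2 * sqrt(4.6756e-07) = 0.00136757 m = 1.3676 mm


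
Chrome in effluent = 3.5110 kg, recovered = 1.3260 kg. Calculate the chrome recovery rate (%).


Formula: Recovery = recovered / input * 100
Substituting: Recovery = 1.3260 / 3.5110 * 100
Result: 37.7670 %


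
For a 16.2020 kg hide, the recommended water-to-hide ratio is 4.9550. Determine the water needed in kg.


Formula: Water = hide_weight * ratio
Substituting: Water = 16.2020 * 4.9550
Result: 80.2809 kg


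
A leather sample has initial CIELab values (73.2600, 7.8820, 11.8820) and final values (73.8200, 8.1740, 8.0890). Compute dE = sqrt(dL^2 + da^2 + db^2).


dL = 0.5600, da = 0.2920, db = -3.7930
dE = sqrt(0.5600^2 + 0.2920^2 + (-3.7930)^2) = 3.8452


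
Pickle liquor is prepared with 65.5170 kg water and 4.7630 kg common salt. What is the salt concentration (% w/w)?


Formula: Conc = salt / (water + salt) * 100
Substituting: Conc = 4.7630 / (65.5170 + 4.7630) * 100
Result: 6.7772 %


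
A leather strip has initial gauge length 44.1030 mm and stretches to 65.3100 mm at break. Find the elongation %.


Formula: Elongation = (Lf - L0) / L0 * 100
Substituting: Elongation = (65.3100 - 44.1030) / 44.1030 * 100
Result: 48.0852 %


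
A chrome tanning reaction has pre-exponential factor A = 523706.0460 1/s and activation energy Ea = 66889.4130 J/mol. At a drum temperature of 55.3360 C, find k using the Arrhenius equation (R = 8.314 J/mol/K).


T_K = T_C + 273.15 = 55.3360 + 273.15 = 328.4860 K
exponent = -Ea / (R * T_K) = -66889.4130 / (8.314 * 328.4860) = -24.4924
k = A * exp(exponent) = 523706.0460 * exp(-24.4924) = 1.2084e-05 1/s


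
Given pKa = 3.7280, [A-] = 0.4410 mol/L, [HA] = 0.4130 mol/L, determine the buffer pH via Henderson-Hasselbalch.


ratio = [A-] / [HA] = 0.4410 / 0.4130 = 1.0678
log10(ratio) = 0.0284885
pH = pKa + log10(ratio) = 3.7280 + 0.0284885 = 3.7565


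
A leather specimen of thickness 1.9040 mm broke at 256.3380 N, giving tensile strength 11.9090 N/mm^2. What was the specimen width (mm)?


Formula: w = F / (TS * t)
Substituting: w = 256.3380 / (11.9090 * 1.9040)
Result: 11.3050 mm


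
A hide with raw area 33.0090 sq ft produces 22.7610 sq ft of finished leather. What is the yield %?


Formula: Yield = finished / raw * 100
Substituting: Yield = 22.7610 / 33.0090 * 100
Result: 68.9539 %


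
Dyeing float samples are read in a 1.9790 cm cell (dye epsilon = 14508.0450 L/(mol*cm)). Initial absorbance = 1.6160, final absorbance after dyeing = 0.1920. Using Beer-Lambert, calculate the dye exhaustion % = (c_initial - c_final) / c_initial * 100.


c_initial = A_i / (epsilon * l) = 1.6160 / (14508.0450 * 1.9790) = 5.6284e-05 mol/L
c_final = A_f / (epsilon * l) = 0.1920 / (14508.0450 * 1.9790) = 6.6872e-06 mol/L
Exhaustion = (c_initial - c_final) / c_initial * 100 = (5.6284e-05 - 6.6872e-06) / 5.6284e-05 * 100 = 88.1188 %


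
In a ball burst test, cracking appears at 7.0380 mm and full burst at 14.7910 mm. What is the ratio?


Formula: Ratio = crack / burst
Substituting: Ratio = 7.0380 / 14.7910
Result: 0.4758


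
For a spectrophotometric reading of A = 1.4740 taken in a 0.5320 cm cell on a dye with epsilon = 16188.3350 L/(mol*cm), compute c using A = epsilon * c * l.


Formula: c = A / (epsilon * l)
Substituting: c = 1.4740 / (16188.3350 * 0.5320)
Result: 1.7115e-04 mol/L


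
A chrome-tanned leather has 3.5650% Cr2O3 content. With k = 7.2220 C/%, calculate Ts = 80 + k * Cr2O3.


Formula: Ts = 80 + k * Cr2O3
Substituting: Ts = 80 + 7.2220 * 3.5650
Result: 105.7464 C


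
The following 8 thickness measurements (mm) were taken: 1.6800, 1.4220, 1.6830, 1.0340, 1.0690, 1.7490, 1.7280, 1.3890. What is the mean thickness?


Formula: Average = sum / n
Substituting: Average = 11.7540 / 8
Result: 1.4692 mm


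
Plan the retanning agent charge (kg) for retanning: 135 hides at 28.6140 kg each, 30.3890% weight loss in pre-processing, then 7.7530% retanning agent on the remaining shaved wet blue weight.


Total_raw = N * avg_wt = 135 * 28.6140 = 3862.8900 kg
Substrate = Total_raw * (1 - loss/100) = 3862.8900 * (1 - 30.3890/100) = 2688.9964 kg
Retan = Substrate * pct / 100 = 2688.9964 * 7.7530 / 100 = 208.4779 kg


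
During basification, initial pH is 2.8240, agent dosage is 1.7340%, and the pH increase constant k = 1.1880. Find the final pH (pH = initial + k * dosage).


Formula: pH_final = pH_initial + k * base_pct
Substituting: pH_final = 2.8240 + 1.1880 * 1.7340
Result: 4.8840


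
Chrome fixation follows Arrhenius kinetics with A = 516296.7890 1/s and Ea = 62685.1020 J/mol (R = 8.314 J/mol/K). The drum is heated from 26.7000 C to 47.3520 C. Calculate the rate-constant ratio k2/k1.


T1 = 26.7000 + 273.15 = 299.8500 K; T2 = 47.3520 + 273.15 = 320.5020 K
k1 = A * exp(-Ea/(R*T1)) = 516296.7890 * exp(-62685.1020/(8.314*299.8500)) = 6.2030e-06 1/s
k2 = A * exp(-Ea/(R*T2)) = 516296.7890 * exp(-62685.1020/(8.314*320.5020)) = 3.1352e-05 1/s
k2/k1 = 3.1352e-05 / 6.2030e-06 = 5.0543


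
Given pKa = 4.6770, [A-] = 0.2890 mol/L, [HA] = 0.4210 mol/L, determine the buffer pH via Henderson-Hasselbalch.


ratio = [A-] / [HA] = 0.2890 / 0.4210 = 0.6865
log10(ratio) = -0.1634
pH = pKa + log10(ratio) = 4.6770 - 0.1634 = 4.5136


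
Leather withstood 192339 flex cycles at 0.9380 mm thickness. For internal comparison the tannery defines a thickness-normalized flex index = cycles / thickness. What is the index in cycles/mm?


Formula: Index = cycles / thickness
Substituting: Index = 192339 / 0.9380
Result: 205052.2388 cycles/mm


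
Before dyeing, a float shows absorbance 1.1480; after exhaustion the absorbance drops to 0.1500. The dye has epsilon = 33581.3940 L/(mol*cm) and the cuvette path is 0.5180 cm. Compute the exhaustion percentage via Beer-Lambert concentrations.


c_initial = A_i / (epsilon * l) = 1.1480 / (33581.3940 * 0.5180) = 6.5995e-05 mol/L
c_final = A_f / (epsilon * l) = 0.1500 / (33581.3940 * 0.5180) = 8.6231e-06 mol/L
Exhaustion = (c_initial - c_final) / c_initial * 100 = (6.5995e-05 - 8.6231e-06) / 6.5995e-05 * 100 = 86.9338 %


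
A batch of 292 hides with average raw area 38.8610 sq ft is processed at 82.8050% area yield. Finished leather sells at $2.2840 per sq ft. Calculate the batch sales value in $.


Raw_total = N * avg_area = 292 * 38.8610 = 11347.4120 sq ft
Finished = Raw_total * yield / 100 = 11347.4120 * 82.8050 / 100 = 9396.2245 sq ft
Value = Finished * price = 9396.2245 * 2.2840 = 21460.9768 $


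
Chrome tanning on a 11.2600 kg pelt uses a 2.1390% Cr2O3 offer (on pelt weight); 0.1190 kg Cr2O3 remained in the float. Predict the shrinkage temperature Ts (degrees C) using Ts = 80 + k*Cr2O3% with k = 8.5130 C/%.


Offered = pelt * offer_pct / 100 = 11.2600 * 2.1390 / 100 = 0.2409 kg
Uptake = offered - residual = 0.2409 - 0.1190 = 0.1219 kg
Cr2O3% on pelt = uptake / pelt * 100 = 0.1219 / 11.2600 * 100 = 1.0822 %
Ts = 80 + k * Cr2O3% = 80 + 8.5130 * 1.0822 = 89.2124 C


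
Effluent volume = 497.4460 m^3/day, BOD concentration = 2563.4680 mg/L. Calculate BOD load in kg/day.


Formula: BOD_load = volume * conc / 1000
Substituting: BOD_load = 497.4460 * 2563.4680 / 1000
Result: 1275.1869 kg/day


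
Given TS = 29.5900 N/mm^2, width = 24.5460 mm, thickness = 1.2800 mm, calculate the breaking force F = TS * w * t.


Formula: F = TS * w * t
Substituting: F = 29.5900 * 24.5460 * 1.2800
Result: 929.6847 N


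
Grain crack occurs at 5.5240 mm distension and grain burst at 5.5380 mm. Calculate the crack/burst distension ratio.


Formula: Ratio = crack / burst
Substituting: Ratio = 5.5240 / 5.5380
Result: 0.9975


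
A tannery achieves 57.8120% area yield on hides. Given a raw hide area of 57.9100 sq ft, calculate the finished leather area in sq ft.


Formula: finished = raw * yield / 100
Substituting: finished = 57.9100 * 57.8120 / 100
Result: 33.4789 sq ft


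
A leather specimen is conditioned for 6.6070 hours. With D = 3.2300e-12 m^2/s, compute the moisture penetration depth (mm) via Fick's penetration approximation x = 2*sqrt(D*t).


t = 6.6070 hr * 3600 = 23785.2000 s
D * t = 3.2300e-12 * 23785.2000 = 7.6826e-08
x = 2 * sqrt(D*t) = 2 * sqrt(7.6826e-08) = 5.5435e-04 m = 0.5544 mm


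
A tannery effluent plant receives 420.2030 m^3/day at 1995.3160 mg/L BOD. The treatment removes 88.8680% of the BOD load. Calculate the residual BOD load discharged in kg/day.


Load_in = volume * conc / 1000 = 420.2030 * 1995.3160 / 1000 = 838.4378 kg/day
Removed = Load_in * eff / 100 = 838.4378 * 88.8680 / 100 = 745.1029 kg/day
Load_out = Load_in - Removed = 838.4378 - 745.1029 = 93.3349 kg/day


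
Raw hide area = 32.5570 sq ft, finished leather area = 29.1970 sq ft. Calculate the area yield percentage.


Formula: Yield = finished / raw * 100
Substituting: Yield = 29.1970 / 32.5570 * 100
Result: 89.6796 %


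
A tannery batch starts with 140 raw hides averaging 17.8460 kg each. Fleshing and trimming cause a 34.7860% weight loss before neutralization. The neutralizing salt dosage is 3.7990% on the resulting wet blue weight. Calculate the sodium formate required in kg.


Total_raw = N * avg_wt = 140 * 17.8460 = 2498.4400 kg
Substrate = Total_raw * (1 - loss/100) = 2498.4400 * (1 - 34.7860/100) = 1629.3327 kg
Neutralizer = Substrate * pct / 100 = 1629.3327 * 3.7990 / 100 = 61.8983 kg


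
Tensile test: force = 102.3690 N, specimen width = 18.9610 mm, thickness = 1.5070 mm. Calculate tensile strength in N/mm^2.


Formula: TS = force / (width * thickness)
Substituting: TS = 102.3690 / (18.9610 * 1.5070)
Result: 3.5826 N/mm^2


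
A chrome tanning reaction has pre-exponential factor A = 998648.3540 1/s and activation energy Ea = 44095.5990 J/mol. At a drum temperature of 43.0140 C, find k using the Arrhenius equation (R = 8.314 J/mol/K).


T_K = T_C + 273.15 = 43.0140 + 273.15 = 316.1640 K
exponent = -Ea / (R * T_K) = -44095.5990 / (8.314 * 316.1640) = -16.7754
k = A * exp(exponent) = 998648.3540 * exp(-16.7754) = 0.0517547 1/s


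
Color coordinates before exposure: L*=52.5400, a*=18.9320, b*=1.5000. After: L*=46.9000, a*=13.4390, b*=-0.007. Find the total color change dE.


dL = -5.6400, da = -5.4930, db = -1.5070
dE = sqrt((-5.6400)^2 + (-5.4930)^2 + (-1.5070)^2) = 8.0158


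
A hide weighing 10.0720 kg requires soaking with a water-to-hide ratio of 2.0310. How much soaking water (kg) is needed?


Formula: Water = hide_weight * ratio
Substituting: Water = 10.0720 * 2.0310
Result: 20.4562 kg


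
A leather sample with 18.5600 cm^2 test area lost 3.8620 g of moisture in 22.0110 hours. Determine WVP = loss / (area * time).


Formula: WVP = loss / (area * time)
Substituting: WVP = 3.8620 / (18.5600 * 22.0110)
Result: 0.00945354 g/(cm^2*hr)


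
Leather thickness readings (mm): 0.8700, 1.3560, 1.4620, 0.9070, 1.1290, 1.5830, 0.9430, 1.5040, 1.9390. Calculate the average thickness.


Formula: Average = sum / n
Substituting: Average = 11.6930 / 9
Result: 1.2992 mm


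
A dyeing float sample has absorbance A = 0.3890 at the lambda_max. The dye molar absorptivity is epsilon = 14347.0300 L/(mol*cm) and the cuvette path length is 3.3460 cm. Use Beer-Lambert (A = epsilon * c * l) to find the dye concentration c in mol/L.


Formula: c = A / (epsilon * l)
Substituting: c = 0.3890 / (14347.0300 * 3.3460)
Result: 8.1033e-06 mol/L


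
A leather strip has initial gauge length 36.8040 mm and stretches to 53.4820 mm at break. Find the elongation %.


Formula: Elongation = (Lf - L0) / L0 * 100
Substituting: Elongation = (53.4820 - 36.8040) / 36.8040 * 100
Result: 45.3157 %


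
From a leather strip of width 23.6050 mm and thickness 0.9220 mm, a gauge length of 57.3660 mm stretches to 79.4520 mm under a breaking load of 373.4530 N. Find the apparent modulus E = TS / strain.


TS = F / (w * t) = 373.4530 / (23.6050 * 0.9220) = 17.1594 N/mm^2
strain = (Lf - L0) / L0 = (79.4520 - 57.3660) / 57.3660 = 0.3850
E = TS / strain = 17.1594 / 0.3850 = 44.5696 N/mm^2


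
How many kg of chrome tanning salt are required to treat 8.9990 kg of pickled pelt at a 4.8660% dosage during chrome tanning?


Formula: Chrome = substrate * pct / 100
Substituting: Chrome = 8.9990 * 4.8660 / 100
Result: 0.4379 kg


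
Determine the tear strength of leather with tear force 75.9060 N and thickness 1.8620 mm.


Formula: Tear strength = force / thickness
Substituting: Tear strength = 75.9060 / 1.8620
Result: 40.7658 N/mm


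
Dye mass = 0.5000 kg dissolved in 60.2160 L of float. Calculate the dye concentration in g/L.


Formula: Conc = dye_mass(kg) / volume(L) * 1000
Substituting: Conc = 0.5000 / 60.2160 * 1000
Result: 8.3034 g/L


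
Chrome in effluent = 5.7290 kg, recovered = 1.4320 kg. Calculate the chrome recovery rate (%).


Formula: Recovery = recovered / input * 100
Substituting: Recovery = 1.4320 / 5.7290 * 100
Result: 24.9956 %


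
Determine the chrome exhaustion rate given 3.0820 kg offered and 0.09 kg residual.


Formula: Uptake = (offered - residual) / offered * 100
Substituting: Uptake = (3.0820 - 0.09) / 3.0820 * 100
Result: 97.0798 %


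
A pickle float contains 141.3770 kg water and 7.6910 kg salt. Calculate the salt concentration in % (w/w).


Formula: Conc = salt / (water + salt) * 100
Substituting: Conc = 7.6910 / (141.3770 + 7.6910) * 100
Result: 5.1594 %


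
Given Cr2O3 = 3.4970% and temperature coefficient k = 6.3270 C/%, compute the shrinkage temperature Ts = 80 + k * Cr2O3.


Formula: Ts = 80 + k * Cr2O3
Substituting: Ts = 80 + 6.3270 * 3.4970
Result: 102.1255 C
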